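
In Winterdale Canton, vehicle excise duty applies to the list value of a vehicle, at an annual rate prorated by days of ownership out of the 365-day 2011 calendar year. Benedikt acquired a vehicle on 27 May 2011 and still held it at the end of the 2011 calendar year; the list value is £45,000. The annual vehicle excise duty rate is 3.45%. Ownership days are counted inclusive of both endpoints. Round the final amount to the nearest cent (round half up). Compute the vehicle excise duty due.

£931.50

Days held (27 May – 31 December 2011): 219 out of 365
Tax = £45,000 × 3.45% × 219/365 = £931.5000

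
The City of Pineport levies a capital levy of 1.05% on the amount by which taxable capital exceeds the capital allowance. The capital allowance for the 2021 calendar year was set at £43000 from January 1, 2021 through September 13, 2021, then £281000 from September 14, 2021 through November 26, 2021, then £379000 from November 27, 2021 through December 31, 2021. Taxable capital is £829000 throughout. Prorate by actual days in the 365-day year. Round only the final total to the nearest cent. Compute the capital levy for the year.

January 1 – September 13, 2021: 256 days, exemption £43000 → (£829000 − £43000) × 1.05% × 256/365 = £5788.4055
September 14 – November 26, 2021: 74 days, exemption £281000 → (£829000 − £281000) × 1.05% × 74/365 = £1166.5644
November 27 – December 31, 2021: 35 days, exemption £379000 → (£829000 − £379000) × 1.05% × 35/365 = £453.0822
Total = £7408.0521

£7408.05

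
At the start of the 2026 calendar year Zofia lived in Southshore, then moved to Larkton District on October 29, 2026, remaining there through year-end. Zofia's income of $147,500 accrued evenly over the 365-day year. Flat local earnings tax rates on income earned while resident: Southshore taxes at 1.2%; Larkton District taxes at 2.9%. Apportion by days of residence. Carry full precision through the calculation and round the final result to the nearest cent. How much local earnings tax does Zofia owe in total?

$2,209.67

Southshore, January 1 – October 28, 2026: 301 days → $147,500 × 1.2% × 301/365 = $1,459.6438
Larkton District, October 29 – December 31, 2026: 64 days → $147,500 × 2.9% × 64/365 = $750.0274
Total = $2,209.6712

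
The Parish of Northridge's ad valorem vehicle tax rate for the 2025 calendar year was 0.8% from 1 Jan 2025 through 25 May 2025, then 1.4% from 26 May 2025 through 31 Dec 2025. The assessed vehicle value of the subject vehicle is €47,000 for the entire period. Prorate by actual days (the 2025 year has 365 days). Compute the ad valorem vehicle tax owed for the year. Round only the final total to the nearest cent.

€545.97

1 Jan – 25 May 2025: 145 days at 0.8% → €47,000 × 0.8% × 145/365 = €149.3699
26 May – 31 Dec 2025: 220 days at 1.4% → €47,000 × 1.4% × 220/365 = €396.6027
Total = €545.9726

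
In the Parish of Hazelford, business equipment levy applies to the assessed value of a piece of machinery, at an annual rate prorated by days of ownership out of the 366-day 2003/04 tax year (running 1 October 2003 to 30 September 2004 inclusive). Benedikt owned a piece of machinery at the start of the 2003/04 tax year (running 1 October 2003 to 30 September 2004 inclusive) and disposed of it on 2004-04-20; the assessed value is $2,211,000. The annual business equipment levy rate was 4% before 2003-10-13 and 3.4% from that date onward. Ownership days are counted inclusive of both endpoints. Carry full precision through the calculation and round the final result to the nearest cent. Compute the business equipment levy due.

$42,129.82

2003-10-01 to 2003-10-12: 12 days at 4% → $2,211,000 × 4% × 12/366 = $2,899.6721
2003-10-13 to 2004-04-20: 191 days at 3.4% → $2,211,000 × 3.4% × 191/366 = $39,230.1475
Total = $42,129.8197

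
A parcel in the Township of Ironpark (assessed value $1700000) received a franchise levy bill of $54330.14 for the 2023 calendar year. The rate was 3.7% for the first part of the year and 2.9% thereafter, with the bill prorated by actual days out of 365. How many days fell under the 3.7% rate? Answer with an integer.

Let d = days at the first rate; then 365 − d days at the second rate.
$1700000 × [3.7%·d + 2.9%·(365−d)] / 365 = $54330.14
Solving gives d = 135, so the new rate took effect on May 16, 2023.

135 days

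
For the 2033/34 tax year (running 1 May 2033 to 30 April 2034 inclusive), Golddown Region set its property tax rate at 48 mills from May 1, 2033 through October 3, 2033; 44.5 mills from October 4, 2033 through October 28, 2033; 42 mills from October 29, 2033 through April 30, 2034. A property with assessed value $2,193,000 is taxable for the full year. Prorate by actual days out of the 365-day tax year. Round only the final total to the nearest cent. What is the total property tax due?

May 1 – October 3, 2033: 156 days at 48 mills → $2,193,000 × 4.8% × 156/365 = $44,989.5452
October 4 – October 28, 2033: 25 days at 44.5 mills → $2,193,000 × 4.45% × 25/365 = $6,684.1438
October 29, 2033 – April 30, 2034: 184 days at 42 mills → $2,193,000 × 4.2% × 184/365 = $46,431.5178
Total = $98,105.2068

$98,105.21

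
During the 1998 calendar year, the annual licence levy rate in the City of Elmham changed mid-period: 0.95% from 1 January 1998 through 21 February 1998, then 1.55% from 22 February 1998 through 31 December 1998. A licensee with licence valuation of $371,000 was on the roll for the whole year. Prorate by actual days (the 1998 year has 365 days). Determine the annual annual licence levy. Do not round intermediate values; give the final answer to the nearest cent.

$5,433.37

1 January – 21 February 1998: 52 days at 0.95% → $371,000 × 0.95% × 52/365 = $502.1205
22 February – 31 December 1998: 313 days at 1.55% → $371,000 × 1.55% × 313/365 = $4,931.2507
Total = $5,433.3712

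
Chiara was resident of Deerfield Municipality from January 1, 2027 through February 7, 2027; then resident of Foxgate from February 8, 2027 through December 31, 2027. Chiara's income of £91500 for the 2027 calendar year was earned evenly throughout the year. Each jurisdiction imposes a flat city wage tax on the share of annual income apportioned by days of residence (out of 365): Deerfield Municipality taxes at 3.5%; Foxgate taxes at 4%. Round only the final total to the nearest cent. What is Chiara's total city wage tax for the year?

Deerfield Municipality, January 1 – February 7, 2027: 38 days → £91500 × 3.5% × 38/365 = £333.4110
Foxgate, February 8 – December 31, 2027: 327 days → £91500 × 4% × 327/365 = £3278.9589
Total = £3612.3699

£3612.37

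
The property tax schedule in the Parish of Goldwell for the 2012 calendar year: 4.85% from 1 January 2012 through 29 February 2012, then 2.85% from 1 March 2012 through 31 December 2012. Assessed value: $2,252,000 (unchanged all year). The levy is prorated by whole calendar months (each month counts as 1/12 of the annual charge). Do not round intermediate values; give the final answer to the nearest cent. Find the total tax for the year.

$71,688.67

1 January – 29 February 2012: 2 months at 4.85% → $2,252,000 × 4.85% × 2/12 = $18,203.6667
1 March – 31 December 2012: 10 months at 2.85% → $2,252,000 × 2.85% × 10/12 = $53,485.0000
Total = $71,688.6667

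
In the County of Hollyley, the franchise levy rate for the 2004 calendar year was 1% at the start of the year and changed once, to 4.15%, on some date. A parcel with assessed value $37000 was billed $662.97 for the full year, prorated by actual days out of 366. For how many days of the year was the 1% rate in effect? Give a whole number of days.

Let d = days at the first rate; then 366 − d days at the second rate.
$37000 × [1%·d + 4.15%·(366−d)] / 366 = $662.97
Solving gives d = 274, so the new rate took effect on 1 October 2004.

274 days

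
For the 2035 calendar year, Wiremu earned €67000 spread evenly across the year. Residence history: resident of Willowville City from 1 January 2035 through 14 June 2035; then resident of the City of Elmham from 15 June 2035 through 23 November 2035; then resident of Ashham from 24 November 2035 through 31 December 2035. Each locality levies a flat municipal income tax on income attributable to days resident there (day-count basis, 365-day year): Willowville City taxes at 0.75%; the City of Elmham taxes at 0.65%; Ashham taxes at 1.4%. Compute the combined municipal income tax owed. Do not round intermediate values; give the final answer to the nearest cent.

€518.10

Willowville City, 1 January – 14 June 2035: 165 days → €67000 × 0.75% × 165/365 = €227.1575
The City of Elmham, 15 June – 23 November 2035: 162 days → €67000 × 0.65% × 162/365 = €193.2904
Ashham, 24 November – 31 December 2035: 38 days → €67000 × 1.4% × 38/365 = €97.6548
Total = €518.1027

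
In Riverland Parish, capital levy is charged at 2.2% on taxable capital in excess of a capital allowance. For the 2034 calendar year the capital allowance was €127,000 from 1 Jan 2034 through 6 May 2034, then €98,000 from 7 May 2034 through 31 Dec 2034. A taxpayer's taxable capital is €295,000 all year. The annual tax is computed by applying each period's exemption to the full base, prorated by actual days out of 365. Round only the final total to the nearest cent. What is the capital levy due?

€4,113.76

1 Jan – 6 May 2034: 126 days, exemption €127,000 → (€295,000 − €127,000) × 2.2% × 126/365 = €1,275.8795
7 May – 31 Dec 2034: 239 days, exemption €98,000 → (€295,000 − €98,000) × 2.2% × 239/365 = €2,837.8795
Total = €4,113.7589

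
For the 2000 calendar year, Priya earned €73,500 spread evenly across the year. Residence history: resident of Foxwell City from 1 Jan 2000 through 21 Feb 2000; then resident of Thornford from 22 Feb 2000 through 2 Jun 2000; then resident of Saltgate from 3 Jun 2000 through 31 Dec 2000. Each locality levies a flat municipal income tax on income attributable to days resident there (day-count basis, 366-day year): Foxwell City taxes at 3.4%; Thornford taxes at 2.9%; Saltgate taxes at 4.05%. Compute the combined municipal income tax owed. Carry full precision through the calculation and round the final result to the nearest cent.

Foxwell City, 1 Jan – 21 Feb 2000: 52 days → €73,500 × 3.4% × 52/366 = €355.0492
Thornford, 22 Feb – 2 Jun 2000: 102 days → €73,500 × 2.9% × 102/366 = €594.0246
Saltgate, 3 Jun – 31 Dec 2000: 212 days → €73,500 × 4.05% × 212/366 = €1,724.2377
Total = €2,673.3115

€2,673.31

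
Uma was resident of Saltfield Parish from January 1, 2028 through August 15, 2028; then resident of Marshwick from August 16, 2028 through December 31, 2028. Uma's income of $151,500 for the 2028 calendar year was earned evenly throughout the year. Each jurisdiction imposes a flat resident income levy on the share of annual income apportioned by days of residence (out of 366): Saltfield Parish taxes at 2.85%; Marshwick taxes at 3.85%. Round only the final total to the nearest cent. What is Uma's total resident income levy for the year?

Saltfield Parish, January 1 – August 15, 2028: 228 days → $151,500 × 2.85% × 228/366 = $2,689.7459
Marshwick, August 16 – December 31, 2028: 138 days → $151,500 × 3.85% × 138/366 = $2,199.2336
Total = $4,888.9795

$4,888.98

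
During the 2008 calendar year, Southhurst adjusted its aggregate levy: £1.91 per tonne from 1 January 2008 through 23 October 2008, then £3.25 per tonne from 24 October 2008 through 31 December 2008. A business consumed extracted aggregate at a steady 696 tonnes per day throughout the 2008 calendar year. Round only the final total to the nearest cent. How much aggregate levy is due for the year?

1 January – 23 October 2008: 297 days × 696 tonnes/day = 206,712 tonnes at £1.91/tonne → £394,819.92
24 October – 31 December 2008: 69 days × 696 tonnes/day = 48,024 tonnes at £3.25/tonne → £156,078.00

£550,897.92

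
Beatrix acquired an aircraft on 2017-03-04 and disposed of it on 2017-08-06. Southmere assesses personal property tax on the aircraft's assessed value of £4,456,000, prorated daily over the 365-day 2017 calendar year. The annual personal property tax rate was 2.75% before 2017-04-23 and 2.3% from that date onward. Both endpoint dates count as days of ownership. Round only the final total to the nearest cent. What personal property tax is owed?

£46,549.94

2017-03-04 to 2017-04-22: 50 days at 2.75% → £4,456,000 × 2.75% × 50/365 = £16,786.3014
2017-04-23 to 2017-08-06: 106 days at 2.3% → £4,456,000 × 2.3% × 106/365 = £29,763.6384
Total = £46,549.9397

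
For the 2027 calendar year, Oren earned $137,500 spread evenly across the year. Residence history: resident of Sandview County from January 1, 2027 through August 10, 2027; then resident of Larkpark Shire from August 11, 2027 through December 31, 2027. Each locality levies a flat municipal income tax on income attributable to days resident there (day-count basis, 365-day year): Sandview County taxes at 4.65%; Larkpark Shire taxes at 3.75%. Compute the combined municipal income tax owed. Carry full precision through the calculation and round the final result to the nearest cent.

$5,908.92

Sandview County, January 1 – August 10, 2027: 222 days → $137,500 × 4.65% × 222/365 = $3,888.8014
Larkpark Shire, August 11 – December 31, 2027: 143 days → $137,500 × 3.75% × 143/365 = $2,020.1199
Total = $5,908.9212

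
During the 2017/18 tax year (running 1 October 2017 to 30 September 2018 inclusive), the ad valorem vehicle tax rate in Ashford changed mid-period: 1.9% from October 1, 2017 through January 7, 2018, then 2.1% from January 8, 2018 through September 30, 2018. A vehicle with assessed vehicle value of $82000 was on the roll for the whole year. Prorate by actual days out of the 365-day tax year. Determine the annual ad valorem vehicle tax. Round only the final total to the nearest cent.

$1677.52

October 1, 2017 – January 7, 2018: 99 days at 1.9% → $82000 × 1.9% × 99/365 = $422.5808
January 8 – September 30, 2018: 266 days at 2.1% → $82000 × 2.1% × 266/365 = $1254.9370
Total = $1677.5178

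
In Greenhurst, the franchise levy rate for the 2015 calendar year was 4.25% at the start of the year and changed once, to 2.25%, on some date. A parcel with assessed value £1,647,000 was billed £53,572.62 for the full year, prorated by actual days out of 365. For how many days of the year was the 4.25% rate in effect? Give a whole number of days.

183 days

Let d = days at the first rate; then 365 − d days at the second rate.
£1,647,000 × [4.25%·d + 2.25%·(365−d)] / 365 = £53,572.62
Solving gives d = 183, so the new rate took effect on 3 July 2015.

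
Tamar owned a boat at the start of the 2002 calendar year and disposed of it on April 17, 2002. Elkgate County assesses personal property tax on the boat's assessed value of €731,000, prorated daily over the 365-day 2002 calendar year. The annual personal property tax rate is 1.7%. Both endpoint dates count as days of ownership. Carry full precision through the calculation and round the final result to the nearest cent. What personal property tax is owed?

Days held (January 1 – April 17, 2002): 107 out of 365
Tax = €731,000 × 1.7% × 107/365 = €3,642.9836

€3,642.98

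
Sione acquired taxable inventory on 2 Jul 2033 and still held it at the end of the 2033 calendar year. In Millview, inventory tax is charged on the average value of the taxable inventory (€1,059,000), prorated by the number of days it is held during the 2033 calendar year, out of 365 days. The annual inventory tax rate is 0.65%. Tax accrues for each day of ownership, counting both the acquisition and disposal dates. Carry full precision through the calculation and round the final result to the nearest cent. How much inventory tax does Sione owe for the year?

Days held (2 Jul – 31 Dec 2033): 183 out of 365
Tax = €1,059,000 × 0.65% × 183/365 = €3,451.1795

€3,451.18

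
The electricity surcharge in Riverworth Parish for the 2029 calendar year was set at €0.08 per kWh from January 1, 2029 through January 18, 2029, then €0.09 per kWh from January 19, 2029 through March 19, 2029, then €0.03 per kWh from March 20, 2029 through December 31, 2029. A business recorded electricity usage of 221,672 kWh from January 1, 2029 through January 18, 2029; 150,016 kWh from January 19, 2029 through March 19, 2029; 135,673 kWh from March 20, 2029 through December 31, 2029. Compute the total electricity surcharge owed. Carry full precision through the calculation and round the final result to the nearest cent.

January 1 – January 18, 2029: 221,672 kWh at €0.08/kWh → €17,733.76
January 19 – March 19, 2029: 150,016 kWh at €0.09/kWh → €13,501.44
March 20 – December 31, 2029: 135,673 kWh at €0.03/kWh → €4,070.19

€35,305.39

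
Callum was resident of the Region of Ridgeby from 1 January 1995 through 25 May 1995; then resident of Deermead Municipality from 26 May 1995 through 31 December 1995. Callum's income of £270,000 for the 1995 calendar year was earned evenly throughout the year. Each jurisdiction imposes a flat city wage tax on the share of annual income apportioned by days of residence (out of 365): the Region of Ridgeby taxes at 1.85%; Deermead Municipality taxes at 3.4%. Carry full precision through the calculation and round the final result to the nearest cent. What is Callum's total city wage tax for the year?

£7,517.47

The Region of Ridgeby, 1 January – 25 May 1995: 145 days → £270,000 × 1.85% × 145/365 = £1,984.3151
Deermead Municipality, 26 May – 31 December 1995: 220 days → £270,000 × 3.4% × 220/365 = £5,533.1507
Total = £7,517.4658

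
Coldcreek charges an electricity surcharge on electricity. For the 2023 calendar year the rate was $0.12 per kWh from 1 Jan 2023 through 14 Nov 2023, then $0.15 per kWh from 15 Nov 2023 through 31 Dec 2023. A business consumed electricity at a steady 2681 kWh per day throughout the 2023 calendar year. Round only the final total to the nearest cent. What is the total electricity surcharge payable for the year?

1 Jan – 14 Nov 2023: 318 days × 2681 kWh/day = 852,558 kWh at $0.12/kWh → $102306.96
15 Nov – 31 Dec 2023: 47 days × 2681 kWh/day = 126,007 kWh at $0.15/kWh → $18901.05

$121208.01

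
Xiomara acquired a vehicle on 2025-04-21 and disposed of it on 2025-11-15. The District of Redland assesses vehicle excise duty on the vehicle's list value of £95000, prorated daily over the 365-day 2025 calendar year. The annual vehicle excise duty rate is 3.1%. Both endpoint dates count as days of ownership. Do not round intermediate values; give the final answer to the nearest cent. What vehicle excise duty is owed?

Days held (2025-04-21 to 2025-11-15): 209 out of 365
Tax = £95000 × 3.1% × 209/365 = £1686.3151

£1686.32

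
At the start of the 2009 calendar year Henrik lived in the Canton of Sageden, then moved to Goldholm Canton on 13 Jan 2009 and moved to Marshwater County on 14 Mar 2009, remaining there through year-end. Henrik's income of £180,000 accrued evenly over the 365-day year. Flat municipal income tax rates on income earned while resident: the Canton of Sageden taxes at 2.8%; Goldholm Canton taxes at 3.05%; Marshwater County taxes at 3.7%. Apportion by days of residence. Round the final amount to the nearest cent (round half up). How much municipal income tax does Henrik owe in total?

The Canton of Sageden, 1 Jan – 12 Jan 2009: 12 days → £180,000 × 2.8% × 12/365 = £165.6986
Goldholm Canton, 13 Jan – 13 Mar 2009: 60 days → £180,000 × 3.05% × 60/365 = £902.4658
Marshwater County, 14 Mar – 31 Dec 2009: 293 days → £180,000 × 3.7% × 293/365 = £5,346.2466
Total = £6,414.4110

£6,414.41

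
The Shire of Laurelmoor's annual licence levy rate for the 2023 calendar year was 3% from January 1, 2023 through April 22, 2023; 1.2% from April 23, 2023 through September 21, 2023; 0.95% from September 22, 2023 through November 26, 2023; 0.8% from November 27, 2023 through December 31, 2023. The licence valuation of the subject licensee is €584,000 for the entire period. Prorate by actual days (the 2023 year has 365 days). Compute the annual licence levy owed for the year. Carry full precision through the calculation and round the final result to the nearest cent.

€9,745.60

January 1 – April 22, 2023: 112 days at 3% → €584,000 × 3% × 112/365 = €5,376.0000
April 23 – September 21, 2023: 152 days at 1.2% → €584,000 × 1.2% × 152/365 = €2,918.4000
September 22 – November 26, 2023: 66 days at 0.95% → €584,000 × 0.95% × 66/365 = €1,003.2000
November 27 – December 31, 2023: 35 days at 0.8% → €584,000 × 0.8% × 35/365 = €448.0000
Total = €9,745.6000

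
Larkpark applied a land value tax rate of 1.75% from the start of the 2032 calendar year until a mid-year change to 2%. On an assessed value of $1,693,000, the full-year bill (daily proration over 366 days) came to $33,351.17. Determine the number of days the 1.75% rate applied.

Let d = days at the first rate; then 366 − d days at the second rate.
$1,693,000 × [1.75%·d + 2%·(366−d)] / 366 = $33,351.17
Solving gives d = 44, so the new rate took effect on 14 Feb 2032.

44 days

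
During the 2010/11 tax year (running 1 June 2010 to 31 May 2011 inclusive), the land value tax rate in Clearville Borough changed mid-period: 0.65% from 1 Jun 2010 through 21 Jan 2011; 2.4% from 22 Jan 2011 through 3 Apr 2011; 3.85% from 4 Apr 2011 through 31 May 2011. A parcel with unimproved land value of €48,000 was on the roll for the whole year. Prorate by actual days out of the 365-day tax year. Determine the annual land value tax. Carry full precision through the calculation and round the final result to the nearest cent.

€721.78

1 Jun 2010 – 21 Jan 2011: 235 days at 0.65% → €48,000 × 0.65% × 235/365 = €200.8767
22 Jan – 3 Apr 2011: 72 days at 2.4% → €48,000 × 2.4% × 72/365 = €227.2438
4 Apr – 31 May 2011: 58 days at 3.85% → €48,000 × 3.85% × 58/365 = €293.6548
Total = €721.7753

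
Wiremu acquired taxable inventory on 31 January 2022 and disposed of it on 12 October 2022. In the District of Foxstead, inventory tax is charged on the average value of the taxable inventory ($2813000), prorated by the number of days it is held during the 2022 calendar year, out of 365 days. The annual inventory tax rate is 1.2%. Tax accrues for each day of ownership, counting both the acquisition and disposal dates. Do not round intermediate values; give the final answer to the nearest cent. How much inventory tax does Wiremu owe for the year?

Days held (31 January – 12 October 2022): 255 out of 365
Tax = $2813000 × 1.2% × 255/365 = $23582.9589

$23582.96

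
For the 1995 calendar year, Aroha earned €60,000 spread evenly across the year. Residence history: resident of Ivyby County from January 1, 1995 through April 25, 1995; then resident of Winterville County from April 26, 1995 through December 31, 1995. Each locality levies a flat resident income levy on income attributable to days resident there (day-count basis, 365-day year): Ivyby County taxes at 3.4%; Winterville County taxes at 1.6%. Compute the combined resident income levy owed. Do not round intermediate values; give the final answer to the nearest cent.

Ivyby County, January 1 – April 25, 1995: 115 days → €60,000 × 3.4% × 115/365 = €642.7397
Winterville County, April 26 – December 31, 1995: 250 days → €60,000 × 1.6% × 250/365 = €657.5342
Total = €1,300.2740

€1,300.27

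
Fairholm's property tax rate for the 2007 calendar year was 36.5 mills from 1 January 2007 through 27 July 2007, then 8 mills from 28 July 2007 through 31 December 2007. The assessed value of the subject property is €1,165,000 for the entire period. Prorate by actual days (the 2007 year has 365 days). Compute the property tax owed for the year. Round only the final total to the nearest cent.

€28,240.88

1 January – 27 July 2007: 208 days at 36.5 mills → €1,165,000 × 3.65% × 208/365 = €24,232.0000
28 July – 31 December 2007: 157 days at 8 mills → €1,165,000 × 0.8% × 157/365 = €4,008.8767
Total = €28,240.8767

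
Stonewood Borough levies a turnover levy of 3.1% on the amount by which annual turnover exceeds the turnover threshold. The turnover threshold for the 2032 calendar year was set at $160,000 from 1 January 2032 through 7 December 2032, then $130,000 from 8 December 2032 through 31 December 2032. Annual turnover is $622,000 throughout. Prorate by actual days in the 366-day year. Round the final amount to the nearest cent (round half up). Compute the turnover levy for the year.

$14,382.98

1 January – 7 December 2032: 342 days, exemption $160,000 → ($622,000 − $160,000) × 3.1% × 342/366 = $13,382.8525
8 December – 31 December 2032: 24 days, exemption $130,000 → ($622,000 − $130,000) × 3.1% × 24/366 = $1,000.1311
Total = $14,382.9836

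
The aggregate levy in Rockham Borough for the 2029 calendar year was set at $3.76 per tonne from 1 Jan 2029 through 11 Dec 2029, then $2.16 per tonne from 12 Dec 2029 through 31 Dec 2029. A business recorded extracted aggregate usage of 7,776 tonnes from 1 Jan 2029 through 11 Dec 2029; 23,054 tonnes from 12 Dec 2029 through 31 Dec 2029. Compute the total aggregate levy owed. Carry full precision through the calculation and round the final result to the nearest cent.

1 Jan – 11 Dec 2029: 7,776 tonnes at $3.76/tonne → $29,237.76
12 Dec – 31 Dec 2029: 23,054 tonnes at $2.16/tonne → $49,796.64

$79,034.40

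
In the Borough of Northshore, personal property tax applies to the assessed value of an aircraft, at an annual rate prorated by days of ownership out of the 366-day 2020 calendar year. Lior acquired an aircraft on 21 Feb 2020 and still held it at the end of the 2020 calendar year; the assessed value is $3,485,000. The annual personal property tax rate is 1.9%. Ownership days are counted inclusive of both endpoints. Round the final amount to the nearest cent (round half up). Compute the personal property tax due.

$56,988.32

Days held (21 Feb – 31 Dec 2020): 315 out of 366
Tax = $3,485,000 × 1.9% × 315/366 = $56,988.3197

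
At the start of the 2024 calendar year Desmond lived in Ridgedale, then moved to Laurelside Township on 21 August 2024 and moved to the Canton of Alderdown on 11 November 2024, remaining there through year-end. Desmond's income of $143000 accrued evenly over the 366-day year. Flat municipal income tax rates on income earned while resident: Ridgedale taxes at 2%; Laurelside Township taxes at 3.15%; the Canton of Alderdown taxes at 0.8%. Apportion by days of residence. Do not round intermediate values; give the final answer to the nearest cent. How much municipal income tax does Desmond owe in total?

$2989.33

Ridgedale, 1 January – 20 August 2024: 233 days → $143000 × 2% × 233/366 = $1820.7104
Laurelside Township, 21 August – 10 November 2024: 82 days → $143000 × 3.15% × 82/366 = $1009.2049
The Canton of Alderdown, 11 November – 31 December 2024: 51 days → $143000 × 0.8% × 51/366 = $159.4098
Total = $2989.3251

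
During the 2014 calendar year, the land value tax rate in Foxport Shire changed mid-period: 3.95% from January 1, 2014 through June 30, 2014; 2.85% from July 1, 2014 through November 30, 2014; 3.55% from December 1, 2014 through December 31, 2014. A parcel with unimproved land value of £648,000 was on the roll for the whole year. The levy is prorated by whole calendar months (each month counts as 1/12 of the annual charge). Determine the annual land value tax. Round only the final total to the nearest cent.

January 1 – June 30, 2014: 6 months at 3.95% → £648,000 × 3.95% × 6/12 = £12,798.0000
July 1 – November 30, 2014: 5 months at 2.85% → £648,000 × 2.85% × 5/12 = £7,695.0000
December 1 – December 31, 2014: 1 month at 3.55% → £648,000 × 3.55% × 1/12 = £1,917.0000
Total = £22,410.0000

£22,410.00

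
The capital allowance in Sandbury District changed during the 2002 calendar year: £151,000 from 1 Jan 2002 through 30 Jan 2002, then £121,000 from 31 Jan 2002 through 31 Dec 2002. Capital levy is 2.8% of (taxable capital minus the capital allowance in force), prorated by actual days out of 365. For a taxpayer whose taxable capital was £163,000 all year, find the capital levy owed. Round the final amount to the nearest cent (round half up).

1 Jan – 30 Jan 2002: 30 days, exemption £151,000 → (£163,000 − £151,000) × 2.8% × 30/365 = £27.6164
31 Jan – 31 Dec 2002: 335 days, exemption £121,000 → (£163,000 − £121,000) × 2.8% × 335/365 = £1,079.3425
Total = £1,106.9589

£1,106.96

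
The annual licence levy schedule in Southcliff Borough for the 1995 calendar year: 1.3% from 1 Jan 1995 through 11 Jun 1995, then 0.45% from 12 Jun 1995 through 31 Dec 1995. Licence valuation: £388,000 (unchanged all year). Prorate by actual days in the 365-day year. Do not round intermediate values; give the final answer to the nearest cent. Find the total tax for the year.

£3,209.77

1 Jan – 11 Jun 1995: 162 days at 1.3% → £388,000 × 1.3% × 162/365 = £2,238.7068
12 Jun – 31 Dec 1995: 203 days at 0.45% → £388,000 × 0.45% × 203/365 = £971.0630
Total = £3,209.7699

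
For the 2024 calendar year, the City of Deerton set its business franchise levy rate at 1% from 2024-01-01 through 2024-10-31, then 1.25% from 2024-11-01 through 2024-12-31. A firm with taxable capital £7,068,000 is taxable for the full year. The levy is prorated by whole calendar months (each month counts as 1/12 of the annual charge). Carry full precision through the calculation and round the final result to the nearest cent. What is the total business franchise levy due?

2024-01-01 to 2024-10-31: 10 months at 1% → £7,068,000 × 1% × 10/12 = £58,900.0000
2024-11-01 to 2024-12-31: 2 months at 1.25% → £7,068,000 × 1.25% × 2/12 = £14,725.0000
Total = £73,625.0000

£73,625.00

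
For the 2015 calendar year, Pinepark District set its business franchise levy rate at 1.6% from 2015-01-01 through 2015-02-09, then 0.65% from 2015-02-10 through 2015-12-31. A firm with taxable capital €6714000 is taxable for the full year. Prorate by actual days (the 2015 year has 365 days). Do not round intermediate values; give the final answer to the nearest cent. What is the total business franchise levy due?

2015-01-01 to 2015-02-09: 40 days at 1.6% → €6714000 × 1.6% × 40/365 = €11772.4932
2015-02-10 to 2015-12-31: 325 days at 0.65% → €6714000 × 0.65% × 325/365 = €38858.4247
Total = €50630.9178

€50630.92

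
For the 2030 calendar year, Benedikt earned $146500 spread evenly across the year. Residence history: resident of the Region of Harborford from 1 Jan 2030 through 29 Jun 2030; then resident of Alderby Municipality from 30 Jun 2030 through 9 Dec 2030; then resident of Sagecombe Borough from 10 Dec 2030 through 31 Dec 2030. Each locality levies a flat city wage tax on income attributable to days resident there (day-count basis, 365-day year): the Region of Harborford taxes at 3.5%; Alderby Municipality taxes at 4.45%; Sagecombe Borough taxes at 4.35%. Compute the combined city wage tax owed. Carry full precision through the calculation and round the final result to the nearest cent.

$5824.08

The Region of Harborford, 1 Jan – 29 Jun 2030: 180 days → $146500 × 3.5% × 180/365 = $2528.6301
Alderby Municipality, 30 Jun – 9 Dec 2030: 163 days → $146500 × 4.45% × 163/365 = $2911.3363
Sagecombe Borough, 10 Dec – 31 Dec 2030: 22 days → $146500 × 4.35% × 22/365 = $384.1110
Total = $5824.0774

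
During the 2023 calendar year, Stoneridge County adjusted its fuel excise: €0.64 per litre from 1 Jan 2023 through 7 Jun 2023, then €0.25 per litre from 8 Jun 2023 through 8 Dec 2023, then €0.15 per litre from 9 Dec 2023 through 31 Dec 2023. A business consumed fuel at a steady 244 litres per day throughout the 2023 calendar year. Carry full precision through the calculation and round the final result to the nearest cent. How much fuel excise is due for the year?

€36739.08

1 Jan – 7 Jun 2023: 158 days × 244 litres/day = 38,552 litres at €0.64/litre → €24673.28
8 Jun – 8 Dec 2023: 184 days × 244 litres/day = 44,896 litres at €0.25/litre → €11224.00
9 Dec – 31 Dec 2023: 23 days × 244 litres/day = 5,612 litres at €0.15/litre → €841.80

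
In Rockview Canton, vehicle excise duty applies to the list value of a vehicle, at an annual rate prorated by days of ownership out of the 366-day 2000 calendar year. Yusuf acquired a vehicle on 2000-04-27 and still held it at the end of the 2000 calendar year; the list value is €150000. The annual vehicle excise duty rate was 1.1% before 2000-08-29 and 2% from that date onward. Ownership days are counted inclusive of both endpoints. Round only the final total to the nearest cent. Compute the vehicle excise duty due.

2000-04-27 to 2000-08-28: 124 days at 1.1% → €150000 × 1.1% × 124/366 = €559.0164
2000-08-29 to 2000-12-31: 125 days at 2% → €150000 × 2% × 125/366 = €1024.5902
Total = €1583.6066

€1583.61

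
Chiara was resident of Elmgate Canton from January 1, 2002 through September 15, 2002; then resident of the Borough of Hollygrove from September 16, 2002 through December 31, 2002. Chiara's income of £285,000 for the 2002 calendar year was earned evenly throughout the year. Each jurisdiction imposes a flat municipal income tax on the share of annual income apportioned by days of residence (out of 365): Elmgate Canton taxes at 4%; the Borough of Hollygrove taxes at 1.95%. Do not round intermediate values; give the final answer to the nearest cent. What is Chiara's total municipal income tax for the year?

Elmgate Canton, January 1 – September 15, 2002: 258 days → £285,000 × 4% × 258/365 = £8,058.0822
The Borough of Hollygrove, September 16 – December 31, 2002: 107 days → £285,000 × 1.95% × 107/365 = £1,629.1849
Total = £9,687.2671

£9,687.27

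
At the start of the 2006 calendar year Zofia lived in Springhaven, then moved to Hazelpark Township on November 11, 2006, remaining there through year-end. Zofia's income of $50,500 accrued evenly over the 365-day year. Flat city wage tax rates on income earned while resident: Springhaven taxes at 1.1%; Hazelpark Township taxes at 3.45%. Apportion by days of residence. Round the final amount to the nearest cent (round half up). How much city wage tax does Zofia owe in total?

Springhaven, January 1 – November 10, 2006: 314 days → $50,500 × 1.1% × 314/365 = $477.8822
Hazelpark Township, November 11 – December 31, 2006: 51 days → $50,500 × 3.45% × 51/365 = $243.4377
Total = $721.3199

$721.32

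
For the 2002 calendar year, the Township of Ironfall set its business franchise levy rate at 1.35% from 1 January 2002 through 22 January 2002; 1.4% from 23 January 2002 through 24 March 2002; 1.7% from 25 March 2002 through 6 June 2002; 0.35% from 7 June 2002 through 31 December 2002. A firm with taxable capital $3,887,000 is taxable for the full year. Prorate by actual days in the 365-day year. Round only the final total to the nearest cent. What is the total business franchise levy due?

$33,406.90

1 January – 22 January 2002: 22 days at 1.35% → $3,887,000 × 1.35% × 22/365 = $3,162.8466
23 January – 24 March 2002: 61 days at 1.4% → $3,887,000 × 1.4% × 61/365 = $9,094.5151
25 March – 6 June 2002: 74 days at 1.7% → $3,887,000 × 1.7% × 74/365 = $13,396.8384
7 June – 31 December 2002: 208 days at 0.35% → $3,887,000 × 0.35% × 208/365 = $7,752.7014
Total = $33,406.9014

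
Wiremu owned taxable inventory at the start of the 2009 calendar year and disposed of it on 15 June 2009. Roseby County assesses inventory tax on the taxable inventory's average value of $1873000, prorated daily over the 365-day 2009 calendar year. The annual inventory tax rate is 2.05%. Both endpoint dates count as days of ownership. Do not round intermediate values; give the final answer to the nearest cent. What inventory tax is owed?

Days held (1 January – 15 June 2009): 166 out of 365
Tax = $1873000 × 2.05% × 166/365 = $17462.5178

$17462.52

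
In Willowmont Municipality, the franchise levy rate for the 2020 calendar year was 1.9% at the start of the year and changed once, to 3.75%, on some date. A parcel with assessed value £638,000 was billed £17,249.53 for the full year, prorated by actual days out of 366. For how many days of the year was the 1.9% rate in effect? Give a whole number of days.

Let d = days at the first rate; then 366 − d days at the second rate.
£638,000 × [1.9%·d + 3.75%·(366−d)] / 366 = £17,249.53
Solving gives d = 207, so the new rate took effect on 26 July 2020.

207 days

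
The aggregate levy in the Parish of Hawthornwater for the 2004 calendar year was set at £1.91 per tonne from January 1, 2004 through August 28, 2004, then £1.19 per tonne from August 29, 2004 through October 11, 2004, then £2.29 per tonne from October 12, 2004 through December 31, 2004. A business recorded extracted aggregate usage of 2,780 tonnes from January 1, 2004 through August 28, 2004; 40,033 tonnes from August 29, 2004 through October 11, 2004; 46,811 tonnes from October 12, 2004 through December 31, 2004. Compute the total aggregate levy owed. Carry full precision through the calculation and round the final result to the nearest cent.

January 1 – August 28, 2004: 2,780 tonnes at £1.91/tonne → £5,309.80
August 29 – October 11, 2004: 40,033 tonnes at £1.19/tonne → £47,639.27
October 12 – December 31, 2004: 46,811 tonnes at £2.29/tonne → £107,197.19

£160,146.26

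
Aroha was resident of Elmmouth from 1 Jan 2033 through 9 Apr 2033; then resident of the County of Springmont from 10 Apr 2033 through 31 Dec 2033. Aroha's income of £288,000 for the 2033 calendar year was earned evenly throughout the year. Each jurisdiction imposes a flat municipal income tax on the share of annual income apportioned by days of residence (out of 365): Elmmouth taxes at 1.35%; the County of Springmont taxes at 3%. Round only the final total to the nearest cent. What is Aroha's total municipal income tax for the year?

£7,351.10

Elmmouth, 1 Jan – 9 Apr 2033: 99 days → £288,000 × 1.35% × 99/365 = £1,054.5534
The County of Springmont, 10 Apr – 31 Dec 2033: 266 days → £288,000 × 3% × 266/365 = £6,296.5479
Total = £7,351.1014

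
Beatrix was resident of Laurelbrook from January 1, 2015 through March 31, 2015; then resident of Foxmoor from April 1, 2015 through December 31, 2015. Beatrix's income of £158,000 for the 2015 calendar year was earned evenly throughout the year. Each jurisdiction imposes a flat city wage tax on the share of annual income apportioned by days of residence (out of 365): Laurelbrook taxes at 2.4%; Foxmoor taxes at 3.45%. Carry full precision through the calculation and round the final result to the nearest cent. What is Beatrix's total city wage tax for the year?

Laurelbrook, January 1 – March 31, 2015: 90 days → £158,000 × 2.4% × 90/365 = £935.0137
Foxmoor, April 1 – December 31, 2015: 275 days → £158,000 × 3.45% × 275/365 = £4,106.9178
Total = £5,041.9315

£5,041.93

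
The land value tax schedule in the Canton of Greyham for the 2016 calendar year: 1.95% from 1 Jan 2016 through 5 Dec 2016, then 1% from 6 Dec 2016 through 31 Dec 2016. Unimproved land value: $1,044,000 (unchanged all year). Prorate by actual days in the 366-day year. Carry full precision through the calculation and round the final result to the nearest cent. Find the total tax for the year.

1 Jan – 5 Dec 2016: 340 days at 1.95% → $1,044,000 × 1.95% × 340/366 = $18,911.8033
6 Dec – 31 Dec 2016: 26 days at 1% → $1,044,000 × 1% × 26/366 = $741.6393
Total = $19,653.4426

$19,653.44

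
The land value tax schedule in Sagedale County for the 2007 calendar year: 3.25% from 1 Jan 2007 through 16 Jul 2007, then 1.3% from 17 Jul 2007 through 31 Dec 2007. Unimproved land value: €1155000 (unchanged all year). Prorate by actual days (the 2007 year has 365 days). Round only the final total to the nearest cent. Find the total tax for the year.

1 Jan – 16 Jul 2007: 197 days at 3.25% → €1155000 × 3.25% × 197/365 = €20259.9658
17 Jul – 31 Dec 2007: 168 days at 1.3% → €1155000 × 1.3% × 168/365 = €6911.0137
Total = €27170.9795

€27170.98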